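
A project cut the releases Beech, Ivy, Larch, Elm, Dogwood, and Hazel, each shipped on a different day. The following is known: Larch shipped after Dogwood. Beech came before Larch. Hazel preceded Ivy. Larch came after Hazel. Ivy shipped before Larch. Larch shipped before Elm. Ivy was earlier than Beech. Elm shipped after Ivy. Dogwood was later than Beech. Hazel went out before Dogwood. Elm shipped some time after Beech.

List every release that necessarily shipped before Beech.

Directly stated before Beech: Ivy.
Hazel reaches Beech via Hazel → Ivy → Beech.
No chain forces Elm (or any of the others) ahead of Beech.

Hazel, Ivy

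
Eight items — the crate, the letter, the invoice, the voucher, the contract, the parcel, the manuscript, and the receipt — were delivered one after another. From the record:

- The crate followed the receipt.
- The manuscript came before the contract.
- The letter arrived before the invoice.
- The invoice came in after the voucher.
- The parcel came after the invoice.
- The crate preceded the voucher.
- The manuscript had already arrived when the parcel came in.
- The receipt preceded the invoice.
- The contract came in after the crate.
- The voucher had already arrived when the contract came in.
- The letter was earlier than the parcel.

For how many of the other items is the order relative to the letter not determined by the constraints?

Forced after the letter: the invoice and the parcel.
That leaves the contract, the crate, the manuscript, the receipt, and the voucher with no forced order relative to the letter — 5.

5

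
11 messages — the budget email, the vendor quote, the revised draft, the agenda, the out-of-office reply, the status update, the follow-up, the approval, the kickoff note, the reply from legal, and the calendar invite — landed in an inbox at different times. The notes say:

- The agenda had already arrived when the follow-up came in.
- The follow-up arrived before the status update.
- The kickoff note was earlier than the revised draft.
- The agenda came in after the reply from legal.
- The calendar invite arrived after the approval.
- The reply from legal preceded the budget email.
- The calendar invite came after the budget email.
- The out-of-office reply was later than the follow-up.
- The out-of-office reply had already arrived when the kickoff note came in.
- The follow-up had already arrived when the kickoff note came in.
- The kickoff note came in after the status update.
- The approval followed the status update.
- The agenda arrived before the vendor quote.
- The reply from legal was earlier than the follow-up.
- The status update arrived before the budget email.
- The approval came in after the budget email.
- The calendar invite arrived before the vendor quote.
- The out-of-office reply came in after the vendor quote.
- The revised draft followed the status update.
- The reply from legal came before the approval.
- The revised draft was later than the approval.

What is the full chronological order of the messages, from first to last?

the reply from legal, the agenda, the follow-up, the status update, the budget email, the approval, the calendar invite, the vendor quote, the out-of-office reply, the kickoff note, the revised draft

The constraints fix every adjacent pair, so only one ordering works:
the reply from legal → the agenda → the follow-up → the status update → the budget email → the approval → the calendar invite → the vendor quote → the out-of-office reply → the kickoff note → the revised draft.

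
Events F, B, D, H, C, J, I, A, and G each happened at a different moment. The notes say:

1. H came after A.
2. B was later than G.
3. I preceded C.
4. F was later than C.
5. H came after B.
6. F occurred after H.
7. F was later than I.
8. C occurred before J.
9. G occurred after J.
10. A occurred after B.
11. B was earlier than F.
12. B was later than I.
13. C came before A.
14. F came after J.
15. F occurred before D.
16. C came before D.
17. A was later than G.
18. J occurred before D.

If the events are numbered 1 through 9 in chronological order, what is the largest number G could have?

G must come before A, B, D, F, and H — 5 events forced after it.
Everything else can be placed before G in some valid order, so G can sit as late as position 9 − 5 = 4.

4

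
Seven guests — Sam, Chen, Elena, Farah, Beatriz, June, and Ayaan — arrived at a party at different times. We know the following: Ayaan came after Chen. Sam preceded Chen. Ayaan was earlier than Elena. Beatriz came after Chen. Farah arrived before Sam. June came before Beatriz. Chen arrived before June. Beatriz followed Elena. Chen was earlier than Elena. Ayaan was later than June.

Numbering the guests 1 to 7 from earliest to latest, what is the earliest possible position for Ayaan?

Chen, Farah, June, and Sam must all come before Ayaan — 4 forced predecessors.
Nothing else is forced ahead of Ayaan, so their earliest slot is position 4 + 1 = 5.

5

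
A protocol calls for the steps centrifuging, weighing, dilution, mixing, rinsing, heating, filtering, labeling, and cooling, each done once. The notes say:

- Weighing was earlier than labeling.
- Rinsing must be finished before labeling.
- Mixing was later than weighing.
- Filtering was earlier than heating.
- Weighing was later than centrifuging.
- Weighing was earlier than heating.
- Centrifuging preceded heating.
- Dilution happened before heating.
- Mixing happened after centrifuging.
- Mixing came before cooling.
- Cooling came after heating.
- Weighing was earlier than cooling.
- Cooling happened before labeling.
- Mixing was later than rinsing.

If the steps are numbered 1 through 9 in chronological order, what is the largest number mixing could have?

Mixing must come before cooling and labeling — 2 steps forced after it.
Everything else can be placed before mixing in some valid order, so mixing can sit as late as position 9 − 2 = 7.

7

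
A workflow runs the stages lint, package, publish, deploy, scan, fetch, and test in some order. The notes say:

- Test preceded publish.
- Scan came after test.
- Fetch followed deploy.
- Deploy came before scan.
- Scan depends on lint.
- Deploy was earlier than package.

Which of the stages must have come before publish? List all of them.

Directly stated before publish: test.
No chain forces deploy (or any of the others) ahead of publish.

test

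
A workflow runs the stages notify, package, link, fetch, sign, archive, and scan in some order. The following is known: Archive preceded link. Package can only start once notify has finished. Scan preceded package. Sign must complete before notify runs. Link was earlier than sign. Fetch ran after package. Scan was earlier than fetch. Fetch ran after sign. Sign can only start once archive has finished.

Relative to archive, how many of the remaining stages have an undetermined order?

1

Forced after archive: fetch, link, notify, package, and sign.
That leaves scan with no forced order relative to archive — 1.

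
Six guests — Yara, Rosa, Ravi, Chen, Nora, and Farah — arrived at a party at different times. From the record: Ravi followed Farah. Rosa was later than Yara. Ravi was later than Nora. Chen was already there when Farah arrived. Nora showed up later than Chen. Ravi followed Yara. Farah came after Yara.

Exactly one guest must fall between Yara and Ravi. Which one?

Tracing the constraints gives Yara → Farah → Ravi, so Farah sits after Yara and before Ravi.
No other guest is forced both after Yara and before Ravi.

Farah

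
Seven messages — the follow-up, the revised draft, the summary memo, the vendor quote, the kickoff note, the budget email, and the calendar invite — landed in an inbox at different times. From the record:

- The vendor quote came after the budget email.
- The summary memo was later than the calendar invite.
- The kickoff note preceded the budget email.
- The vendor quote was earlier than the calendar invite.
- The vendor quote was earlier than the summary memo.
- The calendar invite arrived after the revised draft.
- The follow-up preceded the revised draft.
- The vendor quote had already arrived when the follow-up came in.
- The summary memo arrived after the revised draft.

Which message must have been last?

the summary memo

Every other message has a chain of constraints placing it before the summary memo, so the summary memo is last.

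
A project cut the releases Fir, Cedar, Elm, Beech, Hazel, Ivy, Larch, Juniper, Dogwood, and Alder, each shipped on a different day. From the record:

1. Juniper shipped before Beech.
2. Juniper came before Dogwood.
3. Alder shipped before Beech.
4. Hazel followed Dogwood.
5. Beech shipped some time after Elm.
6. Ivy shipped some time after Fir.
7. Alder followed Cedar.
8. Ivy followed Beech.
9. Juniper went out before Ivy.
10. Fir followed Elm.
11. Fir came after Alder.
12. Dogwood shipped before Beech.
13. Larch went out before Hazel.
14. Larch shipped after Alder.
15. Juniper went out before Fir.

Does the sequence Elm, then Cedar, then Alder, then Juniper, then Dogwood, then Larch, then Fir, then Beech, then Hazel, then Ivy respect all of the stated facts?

Check each stated constraint against the proposed order — e.g. Elm is ahead of Fir; Elm is ahead of Beech. Every pair is in the required order; nothing is violated.

yes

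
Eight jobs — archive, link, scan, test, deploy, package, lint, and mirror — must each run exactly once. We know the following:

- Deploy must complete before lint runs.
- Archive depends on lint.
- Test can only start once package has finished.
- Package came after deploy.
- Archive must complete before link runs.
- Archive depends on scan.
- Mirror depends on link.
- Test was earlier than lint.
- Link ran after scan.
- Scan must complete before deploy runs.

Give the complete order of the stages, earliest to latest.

The constraints fix every adjacent pair, so only one ordering works:
scan → deploy → package → test → lint → archive → link → mirror.

scan, deploy, package, test, lint, archive, link, mirror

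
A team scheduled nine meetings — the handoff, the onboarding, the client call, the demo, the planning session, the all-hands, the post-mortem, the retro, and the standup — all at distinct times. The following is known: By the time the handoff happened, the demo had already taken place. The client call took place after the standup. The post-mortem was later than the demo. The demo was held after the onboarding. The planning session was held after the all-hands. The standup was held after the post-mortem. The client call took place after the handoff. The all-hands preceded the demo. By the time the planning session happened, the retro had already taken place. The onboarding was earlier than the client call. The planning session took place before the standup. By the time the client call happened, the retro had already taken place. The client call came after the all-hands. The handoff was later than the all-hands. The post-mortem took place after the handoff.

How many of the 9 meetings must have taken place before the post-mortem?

4

Directly stated before the post-mortem: the demo and the handoff.
The all-hands reaches the post-mortem via the all-hands → the handoff → the post-mortem.
The onboarding reaches the post-mortem via the onboarding → the demo → the post-mortem.
No chain forces the client call (or any of the others) ahead of the post-mortem.
That's the all-hands, the demo, the handoff, and the onboarding — 4 in all.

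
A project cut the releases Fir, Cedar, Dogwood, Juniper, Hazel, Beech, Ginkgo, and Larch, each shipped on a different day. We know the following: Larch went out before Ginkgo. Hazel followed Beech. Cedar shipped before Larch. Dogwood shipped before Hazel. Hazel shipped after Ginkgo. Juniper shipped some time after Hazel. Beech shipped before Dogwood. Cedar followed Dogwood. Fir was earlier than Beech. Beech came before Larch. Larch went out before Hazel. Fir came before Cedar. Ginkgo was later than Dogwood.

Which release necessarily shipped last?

Every other release has a chain of constraints placing it before Juniper, so Juniper is last.

Juniper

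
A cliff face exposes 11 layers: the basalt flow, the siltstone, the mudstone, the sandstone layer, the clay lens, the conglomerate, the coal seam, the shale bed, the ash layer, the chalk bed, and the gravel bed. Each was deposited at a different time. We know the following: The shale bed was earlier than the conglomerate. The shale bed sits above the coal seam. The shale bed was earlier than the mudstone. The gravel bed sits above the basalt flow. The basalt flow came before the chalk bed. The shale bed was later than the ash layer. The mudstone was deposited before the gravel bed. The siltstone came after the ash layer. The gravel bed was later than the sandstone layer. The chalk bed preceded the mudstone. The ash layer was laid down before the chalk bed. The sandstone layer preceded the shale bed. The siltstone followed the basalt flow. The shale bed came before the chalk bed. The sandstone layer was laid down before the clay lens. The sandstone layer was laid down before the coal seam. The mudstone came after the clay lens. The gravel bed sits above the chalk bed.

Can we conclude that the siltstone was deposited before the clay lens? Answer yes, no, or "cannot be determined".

cannot be determined

No chain of stated constraints runs from the siltstone to the clay lens, and none runs from the clay lens to the siltstone either.
So the relative order of the siltstone and the clay lens is not fixed by the given facts.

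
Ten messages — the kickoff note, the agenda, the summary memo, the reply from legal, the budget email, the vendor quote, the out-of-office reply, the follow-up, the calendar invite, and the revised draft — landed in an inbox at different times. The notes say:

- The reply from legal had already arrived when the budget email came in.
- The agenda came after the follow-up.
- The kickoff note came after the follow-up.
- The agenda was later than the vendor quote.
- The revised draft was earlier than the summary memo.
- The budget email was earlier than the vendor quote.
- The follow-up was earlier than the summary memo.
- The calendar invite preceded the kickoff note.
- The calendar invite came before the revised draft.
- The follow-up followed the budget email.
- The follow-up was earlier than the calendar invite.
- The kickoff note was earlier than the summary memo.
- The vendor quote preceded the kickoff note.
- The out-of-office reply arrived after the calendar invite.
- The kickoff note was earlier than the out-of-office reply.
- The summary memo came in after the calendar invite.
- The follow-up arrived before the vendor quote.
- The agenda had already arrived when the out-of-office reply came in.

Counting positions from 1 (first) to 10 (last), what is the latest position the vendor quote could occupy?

The vendor quote must come before the agenda, the kickoff note, the out-of-office reply, and the summary memo — 4 messages forced after it.
Everything else can be placed before the vendor quote in some valid order, so the vendor quote can sit as late as position 10 − 4 = 6.

6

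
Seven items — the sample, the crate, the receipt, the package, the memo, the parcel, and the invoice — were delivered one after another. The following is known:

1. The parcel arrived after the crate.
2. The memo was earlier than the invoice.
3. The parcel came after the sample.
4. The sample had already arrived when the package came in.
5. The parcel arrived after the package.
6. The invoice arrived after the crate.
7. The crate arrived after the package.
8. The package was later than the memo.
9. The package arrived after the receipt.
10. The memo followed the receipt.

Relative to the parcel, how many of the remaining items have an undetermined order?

1

Forced before the parcel: the crate, the memo, the package, the receipt, and the sample.
That leaves the invoice with no forced order relative to the parcel — 1.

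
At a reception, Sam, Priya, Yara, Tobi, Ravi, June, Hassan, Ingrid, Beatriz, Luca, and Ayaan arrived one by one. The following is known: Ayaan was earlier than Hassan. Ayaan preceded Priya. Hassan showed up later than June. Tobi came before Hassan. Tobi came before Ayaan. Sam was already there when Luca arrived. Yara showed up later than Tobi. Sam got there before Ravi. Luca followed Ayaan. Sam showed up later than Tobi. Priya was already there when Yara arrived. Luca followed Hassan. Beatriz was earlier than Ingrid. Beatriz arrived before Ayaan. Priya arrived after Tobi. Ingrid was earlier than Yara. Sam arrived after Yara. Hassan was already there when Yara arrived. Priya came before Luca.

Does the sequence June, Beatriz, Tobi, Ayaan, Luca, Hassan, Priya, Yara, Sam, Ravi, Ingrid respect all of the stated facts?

The constraints require Ingrid before Yara, but in the proposed sequence Yara appears ahead of Ingrid. That one violation is enough.

no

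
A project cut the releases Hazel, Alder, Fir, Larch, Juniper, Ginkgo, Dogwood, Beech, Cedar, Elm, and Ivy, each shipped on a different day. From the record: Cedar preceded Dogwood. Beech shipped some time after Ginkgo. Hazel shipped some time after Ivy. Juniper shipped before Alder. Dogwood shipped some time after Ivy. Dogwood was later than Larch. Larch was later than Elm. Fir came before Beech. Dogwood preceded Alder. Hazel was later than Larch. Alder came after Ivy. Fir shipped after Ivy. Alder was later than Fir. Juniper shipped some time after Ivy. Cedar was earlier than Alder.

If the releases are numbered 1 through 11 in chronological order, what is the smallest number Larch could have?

Elm must come before Larch — 1 forced predecessor.
Nothing else is forced ahead of Larch, so its earliest slot is position 1 + 1 = 2.

2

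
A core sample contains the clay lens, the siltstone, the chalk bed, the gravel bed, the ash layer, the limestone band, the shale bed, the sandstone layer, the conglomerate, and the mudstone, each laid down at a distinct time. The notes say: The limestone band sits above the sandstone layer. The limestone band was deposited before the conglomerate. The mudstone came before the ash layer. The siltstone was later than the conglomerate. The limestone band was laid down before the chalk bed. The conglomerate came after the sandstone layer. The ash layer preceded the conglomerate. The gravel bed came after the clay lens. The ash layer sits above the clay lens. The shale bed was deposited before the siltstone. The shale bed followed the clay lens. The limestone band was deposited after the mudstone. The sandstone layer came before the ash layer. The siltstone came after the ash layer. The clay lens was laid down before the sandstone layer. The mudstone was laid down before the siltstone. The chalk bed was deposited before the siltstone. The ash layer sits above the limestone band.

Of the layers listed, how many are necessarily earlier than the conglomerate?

5

Directly stated before the conglomerate: the ash layer, the limestone band, and the sandstone layer.
The clay lens reaches the conglomerate via the clay lens → the sandstone layer → the conglomerate.
The mudstone reaches the conglomerate via the mudstone → the ash layer → the conglomerate.
That's the ash layer, the clay lens, the limestone band, the mudstone, and the sandstone layer — 5 in all.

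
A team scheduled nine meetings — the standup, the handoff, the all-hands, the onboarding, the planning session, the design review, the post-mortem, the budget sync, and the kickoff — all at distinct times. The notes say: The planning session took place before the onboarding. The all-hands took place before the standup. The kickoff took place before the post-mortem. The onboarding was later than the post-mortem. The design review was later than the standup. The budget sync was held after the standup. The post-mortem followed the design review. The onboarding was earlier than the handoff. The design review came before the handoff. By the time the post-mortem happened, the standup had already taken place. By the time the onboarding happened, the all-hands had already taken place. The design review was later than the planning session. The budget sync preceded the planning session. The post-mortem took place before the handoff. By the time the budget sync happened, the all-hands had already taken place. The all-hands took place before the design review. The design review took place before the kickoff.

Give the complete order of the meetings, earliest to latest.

the all-hands, the standup, the budget sync, the planning session, the design review, the kickoff, the post-mortem, the onboarding, the handoff

The constraints fix every adjacent pair, so only one ordering works:
the all-hands → the standup → the budget sync → the planning session → the design review → the kickoff → the post-mortem → the onboarding → the handoff.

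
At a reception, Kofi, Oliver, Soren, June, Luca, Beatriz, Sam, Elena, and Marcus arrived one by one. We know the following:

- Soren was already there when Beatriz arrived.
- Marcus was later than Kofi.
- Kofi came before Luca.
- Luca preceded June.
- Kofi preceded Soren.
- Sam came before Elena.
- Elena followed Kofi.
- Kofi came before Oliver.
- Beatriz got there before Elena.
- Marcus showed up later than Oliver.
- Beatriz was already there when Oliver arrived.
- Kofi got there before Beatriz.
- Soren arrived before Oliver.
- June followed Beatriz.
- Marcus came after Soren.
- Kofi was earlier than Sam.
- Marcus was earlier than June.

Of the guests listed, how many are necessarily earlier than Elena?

4

Directly stated before Elena: Beatriz, Kofi, and Sam.
Soren reaches Elena via Soren → Beatriz → Elena.
No chain forces June (or any of the others) ahead of Elena.
That's Beatriz, Kofi, Sam, and Soren — 4 in all.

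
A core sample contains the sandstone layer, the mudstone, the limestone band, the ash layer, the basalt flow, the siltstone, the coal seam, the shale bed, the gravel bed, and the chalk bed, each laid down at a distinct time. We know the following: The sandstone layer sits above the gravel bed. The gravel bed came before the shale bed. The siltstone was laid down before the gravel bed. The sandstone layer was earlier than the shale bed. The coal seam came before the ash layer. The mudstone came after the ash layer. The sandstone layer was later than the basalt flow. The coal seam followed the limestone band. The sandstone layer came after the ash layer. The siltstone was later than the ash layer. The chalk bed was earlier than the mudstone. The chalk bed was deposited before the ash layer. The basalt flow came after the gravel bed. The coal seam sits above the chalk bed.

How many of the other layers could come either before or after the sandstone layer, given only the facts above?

Forced before the sandstone layer: the ash layer, the basalt flow, the chalk bed, the coal seam, the gravel bed, the limestone band, and the siltstone; forced after the sandstone layer: the shale bed.
That leaves the mudstone with no forced order relative to the sandstone layer — 1.

1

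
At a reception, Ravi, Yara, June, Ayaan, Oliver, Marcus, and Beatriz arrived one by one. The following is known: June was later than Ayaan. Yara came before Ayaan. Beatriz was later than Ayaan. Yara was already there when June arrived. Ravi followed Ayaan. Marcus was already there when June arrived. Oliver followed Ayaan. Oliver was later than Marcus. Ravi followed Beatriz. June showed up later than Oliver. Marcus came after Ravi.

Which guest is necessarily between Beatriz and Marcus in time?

Tracing the constraints gives Beatriz → Ravi → Marcus, so Ravi sits after Beatriz and before Marcus.
No other guest is forced both after Beatriz and before Marcus.

Ravi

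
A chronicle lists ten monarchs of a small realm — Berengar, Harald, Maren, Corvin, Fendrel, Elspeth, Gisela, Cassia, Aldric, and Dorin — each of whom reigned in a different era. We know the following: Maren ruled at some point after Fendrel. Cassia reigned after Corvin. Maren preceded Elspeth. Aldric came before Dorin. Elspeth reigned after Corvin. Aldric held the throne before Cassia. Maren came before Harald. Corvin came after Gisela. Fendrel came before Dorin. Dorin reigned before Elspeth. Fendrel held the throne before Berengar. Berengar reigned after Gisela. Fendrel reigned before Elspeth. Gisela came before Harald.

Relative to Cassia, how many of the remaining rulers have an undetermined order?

6

Forced before Cassia: Aldric, Corvin, and Gisela.
That leaves Berengar, Dorin, Elspeth, Fendrel, Harald, and Maren with no forced order relative to Cassia — 6.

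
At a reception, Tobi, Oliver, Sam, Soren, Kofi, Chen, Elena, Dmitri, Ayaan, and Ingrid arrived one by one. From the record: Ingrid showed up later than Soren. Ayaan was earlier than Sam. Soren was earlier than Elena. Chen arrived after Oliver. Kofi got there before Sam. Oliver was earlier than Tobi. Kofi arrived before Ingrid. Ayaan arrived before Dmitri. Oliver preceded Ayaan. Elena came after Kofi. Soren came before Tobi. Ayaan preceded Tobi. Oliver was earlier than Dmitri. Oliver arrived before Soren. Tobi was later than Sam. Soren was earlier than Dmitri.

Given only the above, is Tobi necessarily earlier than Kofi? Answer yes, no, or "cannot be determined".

no

Tracing the constraints gives Kofi → Sam → Tobi, so Kofi must come before Tobi.
That means Tobi cannot be before Kofi.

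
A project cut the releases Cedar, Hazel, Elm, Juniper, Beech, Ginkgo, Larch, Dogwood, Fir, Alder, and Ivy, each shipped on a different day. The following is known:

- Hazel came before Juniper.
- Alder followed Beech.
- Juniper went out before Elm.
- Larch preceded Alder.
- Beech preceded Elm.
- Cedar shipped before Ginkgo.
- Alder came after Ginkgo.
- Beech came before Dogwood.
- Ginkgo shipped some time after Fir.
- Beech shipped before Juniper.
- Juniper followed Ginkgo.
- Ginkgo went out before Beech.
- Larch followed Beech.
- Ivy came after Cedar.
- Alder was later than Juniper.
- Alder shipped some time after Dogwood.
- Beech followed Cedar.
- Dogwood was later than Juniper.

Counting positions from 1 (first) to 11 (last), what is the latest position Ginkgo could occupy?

5

Ginkgo must come before Alder, Beech, Dogwood, Elm, Juniper, and Larch — 6 releases forced after it.
Everything else can be placed before Ginkgo in some valid order, so Ginkgo can sit as late as position 11 − 6 = 5.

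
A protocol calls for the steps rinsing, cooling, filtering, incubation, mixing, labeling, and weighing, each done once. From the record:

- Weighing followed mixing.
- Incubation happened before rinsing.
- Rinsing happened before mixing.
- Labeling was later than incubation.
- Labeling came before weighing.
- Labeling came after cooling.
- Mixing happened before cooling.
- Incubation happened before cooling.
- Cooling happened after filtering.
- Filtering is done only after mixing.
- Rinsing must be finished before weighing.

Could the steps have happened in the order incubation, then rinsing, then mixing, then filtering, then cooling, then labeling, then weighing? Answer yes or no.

yes

Check each stated constraint against the proposed order — e.g. incubation is ahead of labeling; rinsing is ahead of weighing. Every pair is in the required order; nothing is violated.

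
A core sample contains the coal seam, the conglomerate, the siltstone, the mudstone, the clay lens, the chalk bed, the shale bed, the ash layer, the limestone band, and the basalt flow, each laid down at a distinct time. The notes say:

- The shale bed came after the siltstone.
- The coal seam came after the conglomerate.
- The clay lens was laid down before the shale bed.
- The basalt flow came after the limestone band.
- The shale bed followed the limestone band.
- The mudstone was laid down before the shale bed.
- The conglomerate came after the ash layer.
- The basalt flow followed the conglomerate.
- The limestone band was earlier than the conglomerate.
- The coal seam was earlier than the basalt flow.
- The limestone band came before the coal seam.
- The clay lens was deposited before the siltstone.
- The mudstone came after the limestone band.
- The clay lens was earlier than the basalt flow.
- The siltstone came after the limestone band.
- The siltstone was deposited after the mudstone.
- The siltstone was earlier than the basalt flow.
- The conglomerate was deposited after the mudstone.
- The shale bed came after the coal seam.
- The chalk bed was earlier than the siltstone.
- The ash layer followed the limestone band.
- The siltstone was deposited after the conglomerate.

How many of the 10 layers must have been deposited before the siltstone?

Directly stated before the siltstone: the chalk bed, the clay lens, the conglomerate, the limestone band, and the mudstone.
The ash layer reaches the siltstone via the ash layer → the conglomerate → the siltstone.
No chain forces the basalt flow (or any of the others) ahead of the siltstone.
That's the ash layer, the chalk bed, the clay lens, the conglomerate, the limestone band, and the mudstone — 6 in all.

6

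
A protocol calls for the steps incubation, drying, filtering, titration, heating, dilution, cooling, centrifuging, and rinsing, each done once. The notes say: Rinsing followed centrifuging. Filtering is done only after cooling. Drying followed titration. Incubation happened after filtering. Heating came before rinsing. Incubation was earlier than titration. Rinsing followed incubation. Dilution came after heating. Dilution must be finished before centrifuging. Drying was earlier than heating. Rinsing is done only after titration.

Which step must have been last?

Every other step has a chain of constraints placing it before rinsing, so rinsing is last.

rinsing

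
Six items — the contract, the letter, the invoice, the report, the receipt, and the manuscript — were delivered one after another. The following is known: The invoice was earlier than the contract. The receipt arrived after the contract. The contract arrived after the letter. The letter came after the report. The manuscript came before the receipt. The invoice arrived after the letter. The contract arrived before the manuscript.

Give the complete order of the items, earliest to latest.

The constraints fix every adjacent pair, so only one ordering works:
the report → the letter → the invoice → the contract → the manuscript → the receipt.

the report, the letter, the invoice, the contract, the manuscript, the receipt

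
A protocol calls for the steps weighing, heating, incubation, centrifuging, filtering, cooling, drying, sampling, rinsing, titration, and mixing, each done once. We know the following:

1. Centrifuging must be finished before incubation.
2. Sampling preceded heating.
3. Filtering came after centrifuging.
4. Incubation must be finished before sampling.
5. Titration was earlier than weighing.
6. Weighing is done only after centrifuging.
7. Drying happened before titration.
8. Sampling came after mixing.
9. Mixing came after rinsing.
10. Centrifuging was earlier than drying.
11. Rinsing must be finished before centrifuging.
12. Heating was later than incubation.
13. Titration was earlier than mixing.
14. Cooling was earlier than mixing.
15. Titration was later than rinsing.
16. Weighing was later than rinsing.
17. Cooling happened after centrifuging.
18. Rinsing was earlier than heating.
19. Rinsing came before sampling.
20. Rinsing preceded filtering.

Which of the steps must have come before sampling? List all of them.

centrifuging, cooling, drying, incubation, mixing, rinsing, titration

Directly stated before sampling: incubation, mixing, and rinsing.
Centrifuging reaches sampling via centrifuging → incubation → sampling.
Cooling reaches sampling via cooling → mixing → sampling.
Drying reaches sampling via drying → titration → mixing → sampling.
Likewise titration reaches sampling by chaining the stated constraints.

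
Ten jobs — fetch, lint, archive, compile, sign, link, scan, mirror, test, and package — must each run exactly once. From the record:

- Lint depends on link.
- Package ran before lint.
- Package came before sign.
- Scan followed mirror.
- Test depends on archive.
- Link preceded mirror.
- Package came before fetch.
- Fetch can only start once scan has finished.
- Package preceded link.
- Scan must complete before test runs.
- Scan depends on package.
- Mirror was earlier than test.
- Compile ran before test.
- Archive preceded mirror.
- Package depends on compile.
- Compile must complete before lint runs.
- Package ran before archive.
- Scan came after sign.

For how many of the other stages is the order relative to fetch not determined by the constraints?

2

Forced before fetch: archive, compile, link, mirror, package, scan, and sign.
That leaves lint and test with no forced order relative to fetch — 2.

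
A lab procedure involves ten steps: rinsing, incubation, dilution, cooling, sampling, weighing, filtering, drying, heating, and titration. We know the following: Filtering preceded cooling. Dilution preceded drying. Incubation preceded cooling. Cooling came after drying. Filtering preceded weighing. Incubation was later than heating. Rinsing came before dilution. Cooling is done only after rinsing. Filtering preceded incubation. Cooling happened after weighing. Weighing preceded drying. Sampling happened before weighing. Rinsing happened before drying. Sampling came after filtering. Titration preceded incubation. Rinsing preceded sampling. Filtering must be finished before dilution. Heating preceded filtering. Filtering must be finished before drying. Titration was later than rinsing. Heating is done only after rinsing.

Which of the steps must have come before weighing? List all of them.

filtering, heating, rinsing, sampling

Directly stated before weighing: filtering and sampling.
Heating reaches weighing via heating → filtering → weighing.
Rinsing reaches weighing via rinsing → sampling → weighing.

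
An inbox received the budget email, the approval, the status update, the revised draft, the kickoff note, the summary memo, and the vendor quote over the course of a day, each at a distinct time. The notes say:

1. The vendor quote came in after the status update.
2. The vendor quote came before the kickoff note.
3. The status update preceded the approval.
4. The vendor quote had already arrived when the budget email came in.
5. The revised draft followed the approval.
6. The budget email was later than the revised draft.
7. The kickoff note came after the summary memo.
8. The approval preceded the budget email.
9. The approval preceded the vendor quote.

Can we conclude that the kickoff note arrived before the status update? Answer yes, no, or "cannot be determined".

Tracing the constraints gives the status update → the vendor quote → the kickoff note, so the status update must come before the kickoff note.
That means the kickoff note cannot be before the status update.

no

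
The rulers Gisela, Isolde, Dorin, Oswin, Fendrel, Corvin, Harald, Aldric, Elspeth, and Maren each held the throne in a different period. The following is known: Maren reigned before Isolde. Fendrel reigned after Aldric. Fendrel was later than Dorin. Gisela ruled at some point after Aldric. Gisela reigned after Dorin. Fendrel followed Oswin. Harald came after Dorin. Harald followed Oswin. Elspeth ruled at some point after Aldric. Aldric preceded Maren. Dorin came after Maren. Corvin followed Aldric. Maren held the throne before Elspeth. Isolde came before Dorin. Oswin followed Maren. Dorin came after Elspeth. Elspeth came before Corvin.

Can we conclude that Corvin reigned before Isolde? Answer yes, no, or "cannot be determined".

cannot be determined

No chain of stated constraints runs from Corvin to Isolde, and none runs from Isolde to Corvin either.
So the relative order of Corvin and Isolde is not fixed by the given facts.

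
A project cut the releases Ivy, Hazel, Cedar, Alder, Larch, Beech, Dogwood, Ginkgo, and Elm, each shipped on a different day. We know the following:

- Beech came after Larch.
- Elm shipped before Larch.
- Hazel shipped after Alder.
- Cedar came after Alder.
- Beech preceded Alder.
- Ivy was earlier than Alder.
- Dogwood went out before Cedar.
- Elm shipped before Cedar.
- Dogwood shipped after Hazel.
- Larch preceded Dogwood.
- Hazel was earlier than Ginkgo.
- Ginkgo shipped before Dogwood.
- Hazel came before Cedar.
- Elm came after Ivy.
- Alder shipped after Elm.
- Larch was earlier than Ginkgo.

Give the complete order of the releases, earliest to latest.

The constraints fix every adjacent pair, so only one ordering works:
Ivy → Elm → Larch → Beech → Alder → Hazel → Ginkgo → Dogwood → Cedar.

Ivy, Elm, Larch, Beech, Alder, Hazel, Ginkgo, Dogwood, Cedar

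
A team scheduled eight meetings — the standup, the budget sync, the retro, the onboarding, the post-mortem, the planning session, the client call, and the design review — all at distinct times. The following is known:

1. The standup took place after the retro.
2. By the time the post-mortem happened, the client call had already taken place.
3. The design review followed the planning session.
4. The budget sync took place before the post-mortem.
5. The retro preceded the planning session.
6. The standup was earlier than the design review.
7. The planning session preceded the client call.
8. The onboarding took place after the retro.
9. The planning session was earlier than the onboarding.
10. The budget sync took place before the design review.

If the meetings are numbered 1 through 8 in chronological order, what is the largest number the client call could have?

7

The client call must come before the post-mortem — 1 meeting forced after it.
Everything else can be placed before the client call in some valid order, so the client call can sit as late as position 8 − 1 = 7.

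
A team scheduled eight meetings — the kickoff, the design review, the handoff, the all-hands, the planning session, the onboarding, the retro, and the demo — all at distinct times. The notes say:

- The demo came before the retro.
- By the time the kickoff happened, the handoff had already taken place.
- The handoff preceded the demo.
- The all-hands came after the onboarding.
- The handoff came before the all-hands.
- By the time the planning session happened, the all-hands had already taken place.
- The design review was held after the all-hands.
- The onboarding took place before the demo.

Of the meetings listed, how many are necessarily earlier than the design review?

Directly stated before the design review: the all-hands.
The handoff reaches the design review via the handoff → the all-hands → the design review.
The onboarding reaches the design review via the onboarding → the all-hands → the design review.
No chain forces the kickoff (or any of the others) ahead of the design review.
That's the all-hands, the handoff, and the onboarding — 3 in all.

3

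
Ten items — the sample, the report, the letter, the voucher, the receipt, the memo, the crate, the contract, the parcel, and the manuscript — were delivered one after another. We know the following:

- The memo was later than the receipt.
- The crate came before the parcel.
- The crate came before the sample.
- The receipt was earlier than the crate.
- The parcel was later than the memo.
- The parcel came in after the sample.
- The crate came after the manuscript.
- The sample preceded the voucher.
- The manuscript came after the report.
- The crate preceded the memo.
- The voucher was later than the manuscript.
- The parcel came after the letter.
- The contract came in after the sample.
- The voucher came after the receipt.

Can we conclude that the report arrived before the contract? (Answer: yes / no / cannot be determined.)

Chain the constraints: the report → the manuscript → the crate → the sample → the contract. Each link is directly stated, so the report comes before the contract.

yes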